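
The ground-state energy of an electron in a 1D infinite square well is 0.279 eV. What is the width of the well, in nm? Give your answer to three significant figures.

L = 1.16 nm

From E_n = n²h²/(8m_eL²), L = n·h/√(8m_eE_n).
E_1 = 0.279 eV = 4.470×10^-20 J, so L = 1·6.626×10^-34/√(8·9.109×10^-31·4.470×10^-20) = 1.16×10^-9 m = 1.16 nm.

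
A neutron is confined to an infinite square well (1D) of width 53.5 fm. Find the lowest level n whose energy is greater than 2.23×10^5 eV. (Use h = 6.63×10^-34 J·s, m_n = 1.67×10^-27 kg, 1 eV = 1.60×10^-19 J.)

E_1 = h²/(8m_nL²) = 1.150×10^-14 J = 7.188×10^4 eV.
Need n² > 2.23×10^5/7.188×10^4 = 3.102, i.e. n > 1.761.
The smallest integer satisfying this is n = 2.

n = 2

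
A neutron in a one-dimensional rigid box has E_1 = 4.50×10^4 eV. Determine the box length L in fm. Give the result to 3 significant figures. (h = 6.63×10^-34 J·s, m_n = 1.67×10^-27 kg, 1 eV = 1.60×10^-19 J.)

From E_n = n²h²/(8m_nL²), L = n·h/√(8m_nE_n).
E_1 = 4.50×10^4 eV = 7.200×10^-15 J, so L = 1·6.63×10^-34/√(8·1.67×10^-27·7.200×10^-15) = 6.76×10^-14 m = 67.6 fm.

L = 67.6 fm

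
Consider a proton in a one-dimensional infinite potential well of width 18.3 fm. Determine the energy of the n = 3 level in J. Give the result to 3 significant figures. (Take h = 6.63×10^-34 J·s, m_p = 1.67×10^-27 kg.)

E_3 = 8.84×10^-13 J

For an infinite well E_n = n²h²/(8m_pL²), so E_1 = h²/(8m_pL²) = (6.63×10^-34)²/(8·1.67×10^-27·(1.83×10^-14 m)²) = 9.825×10^-14 J.
Then E_3 = 3²·E_1 = 9·9.825×10^-14 J = 8.84×10^-13 J.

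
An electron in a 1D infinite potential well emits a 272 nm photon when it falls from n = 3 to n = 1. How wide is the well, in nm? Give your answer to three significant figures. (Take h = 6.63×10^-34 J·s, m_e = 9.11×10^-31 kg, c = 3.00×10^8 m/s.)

L = 0.812 nm

The photon carries ΔE = hc/λ = 6.63×10^-34·3.00×10^8/2.72×10^-7 m = 7.312×10^-19 J.
Since ΔE = (3² − 1²)E_1, E_1 = 9.140×10^-20 J, and L = h/√(8m_eE_1) = 8.12×10^-10 m = 0.812 nm.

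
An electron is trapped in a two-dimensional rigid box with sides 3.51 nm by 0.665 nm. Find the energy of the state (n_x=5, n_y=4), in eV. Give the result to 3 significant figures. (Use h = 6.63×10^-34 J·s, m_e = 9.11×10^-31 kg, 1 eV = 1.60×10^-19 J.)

For a 2D rectangular well E = (h²/8m_e)·Σ n_i²/L_i² = (6.63×10^-34)²/(8·9.11×10^-31) · [5²/(3.51 nm)² + 4²/(0.665 nm)²].
Evaluating gives E = 2.305×10^-18 J = 14.4 eV.

E = 14.4 eV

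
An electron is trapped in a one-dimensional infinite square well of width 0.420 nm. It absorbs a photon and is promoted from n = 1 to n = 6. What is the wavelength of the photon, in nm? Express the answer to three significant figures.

E_1 = h²/(8m_eL²) = 3.415×10^-19 J, so ΔE = (6² − 1²)E_1 = 1.195×10^-17 J.
λ = hc/ΔE = (6.626×10^-34·2.998×10^8)/1.195×10^-17 = 1.66×10^-8 m = 16.6 nm.

λ = 16.6 nm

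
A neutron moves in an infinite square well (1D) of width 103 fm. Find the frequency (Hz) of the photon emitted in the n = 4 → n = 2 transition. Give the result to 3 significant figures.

f = 5.59×10^19 Hz

E_1 = h²/(8m_nL²) = 3.088×10^-15 J and ΔE = (4² − 2²)E_1 = 3.706×10^-14 J.
f = ΔE/h = 3.706×10^-14/6.626×10^-34 = 5.59×10^19 Hz.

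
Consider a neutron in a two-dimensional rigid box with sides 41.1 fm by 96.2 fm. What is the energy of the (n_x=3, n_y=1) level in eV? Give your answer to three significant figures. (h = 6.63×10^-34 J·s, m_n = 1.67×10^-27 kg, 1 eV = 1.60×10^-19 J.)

For a 2D rectangular well E = (h²/8m_n)·Σ n_i²/L_i² = (6.63×10^-34)²/(8·1.67×10^-27) · [3²/(41.1 fm)² + 1²/(96.2 fm)²].
Evaluating gives E = 1.789×10^-13 J = 1.12×10^6 eV.

E = 1.12×10^6 eV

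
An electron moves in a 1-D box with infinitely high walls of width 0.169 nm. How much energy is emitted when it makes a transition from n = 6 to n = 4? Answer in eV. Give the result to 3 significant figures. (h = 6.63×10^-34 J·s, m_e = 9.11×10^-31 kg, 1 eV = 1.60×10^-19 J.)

|ΔE| = 264 eV

E_1 = h²/(8m_eL²) = 2.112×10^-18 J.
|ΔE| = |6² − 4²|·E_1 = 20·2.112×10^-18 J = 4.224×10^-17 J = 264 eV.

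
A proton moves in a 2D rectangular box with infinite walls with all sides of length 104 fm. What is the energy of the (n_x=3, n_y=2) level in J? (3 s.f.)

For a 2D rectangular well E = (h²/8m_p)·Σ n_i²/L_i² = (6.626×10^-34)²/(8·1.673×10^-27) · [3²/(104 fm)² + 2²/(104 fm)²].
Evaluating gives E = 3.94×10^-14 J.

E = 3.94×10^-14 J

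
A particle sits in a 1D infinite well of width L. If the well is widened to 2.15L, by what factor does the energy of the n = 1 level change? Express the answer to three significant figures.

E_n ∝ 1/L², so the energy scales by 1/2.15² = 0.216.

0.216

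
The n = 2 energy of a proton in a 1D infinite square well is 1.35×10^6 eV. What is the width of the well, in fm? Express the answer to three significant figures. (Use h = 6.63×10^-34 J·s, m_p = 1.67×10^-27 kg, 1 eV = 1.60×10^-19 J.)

L = 24.7 fm

From E_n = n²h²/(8m_pL²), L = n·h/√(8m_pE_n).
E_2 = 1.35×10^6 eV = 2.160×10^-13 J, so L = 2·6.63×10^-34/√(8·1.67×10^-27·2.160×10^-13) = 2.47×10^-14 m = 24.7 fm.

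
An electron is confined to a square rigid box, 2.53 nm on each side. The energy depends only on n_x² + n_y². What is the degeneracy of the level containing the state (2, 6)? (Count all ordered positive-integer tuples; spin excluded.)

The level has n_x² + n_y² = 40. The ordered positive-integer solutions are (2, 6), (6, 2).
That gives 2 states.

degeneracy = 2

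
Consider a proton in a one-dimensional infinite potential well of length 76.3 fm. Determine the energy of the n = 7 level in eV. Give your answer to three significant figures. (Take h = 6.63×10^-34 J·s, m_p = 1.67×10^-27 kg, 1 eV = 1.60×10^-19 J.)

E_7 = 1.73×10^6 eV

For an infinite well E_n = n²h²/(8m_pL²), so E_1 = h²/(8m_pL²) = (6.63×10^-34)²/(8·1.67×10^-27·(7.63×10^-14 m)²) = 5.652×10^-15 J.
Then E_7 = 7²·E_1 = 49·5.652×10^-15 J = 2.769×10^-13 J.
Converting, E_7 = 2.769×10^-13 J / (1.60×10^-19 J/eV) = 1.73×10^6 eV.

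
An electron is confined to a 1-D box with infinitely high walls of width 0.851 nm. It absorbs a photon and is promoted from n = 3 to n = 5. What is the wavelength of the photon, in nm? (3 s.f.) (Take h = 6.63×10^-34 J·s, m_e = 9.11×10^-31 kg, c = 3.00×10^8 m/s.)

E_1 = h²/(8m_eL²) = 8.328×10^-20 J, so ΔE = (5² − 3²)E_1 = 1.332×10^-18 J.
λ = hc/ΔE = (6.63×10^-34·3.00×10^8)/1.332×10^-18 = 1.49×10^-7 m = 149 nm.

λ = 149 nm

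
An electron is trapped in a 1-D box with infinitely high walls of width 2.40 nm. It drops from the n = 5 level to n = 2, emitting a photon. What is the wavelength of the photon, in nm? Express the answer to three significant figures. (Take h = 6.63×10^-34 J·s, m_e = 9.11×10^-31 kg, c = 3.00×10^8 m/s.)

E_1 = h²/(8m_eL²) = 1.047×10^-20 J, so ΔE = (5² − 2²)E_1 = 2.199×10^-19 J.
λ = hc/ΔE = (6.63×10^-34·3.00×10^8)/2.199×10^-19 = 9.05×10^-7 m = 905 nm.

λ = 905 nm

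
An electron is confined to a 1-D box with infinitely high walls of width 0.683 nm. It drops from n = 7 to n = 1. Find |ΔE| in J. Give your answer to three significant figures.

E_1 = h²/(8m_eL²) = 1.292×10^-19 J.
|ΔE| = |7² − 1²|·E_1 = 48·1.292×10^-19 J = 6.20×10^-18 J.

|ΔE| = 6.20×10^-18 J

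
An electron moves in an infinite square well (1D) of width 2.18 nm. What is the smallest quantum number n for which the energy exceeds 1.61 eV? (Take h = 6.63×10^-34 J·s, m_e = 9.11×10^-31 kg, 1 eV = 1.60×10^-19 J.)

E_1 = h²/(8m_eL²) = 1.269×10^-20 J = 0.07931 eV.
Need n² > 1.61/0.07931 = 20.30, i.e. n > 4.506.
The smallest integer satisfying this is n = 5.

n = 5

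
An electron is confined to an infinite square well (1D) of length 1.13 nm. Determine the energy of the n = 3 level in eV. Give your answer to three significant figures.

E_3 = 2.65 eV

For an infinite well E_n = n²h²/(8m_eL²), so E_1 = h²/(8m_eL²) = (6.626×10^-34)²/(8·9.109×10^-31·(1.13×10^-9 m)²) = 4.718×10^-20 J.
Then E_3 = 3²·E_1 = 9·4.718×10^-20 J = 4.246×10^-19 J.
Converting, E_3 = 4.246×10^-19 J / (1.602×10^-19 J/eV) = 2.65 eV.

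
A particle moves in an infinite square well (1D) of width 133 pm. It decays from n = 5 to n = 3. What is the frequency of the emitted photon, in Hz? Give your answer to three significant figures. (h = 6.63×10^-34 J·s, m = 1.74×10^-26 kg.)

f = 4.31×10^12 Hz

E_1 = h²/(8mL²) = 1.785×10^-22 J and ΔE = (5² − 3²)E_1 = 2.856×10^-21 J.
f = ΔE/h = 2.856×10^-21/6.63×10^-34 = 4.31×10^12 Hz.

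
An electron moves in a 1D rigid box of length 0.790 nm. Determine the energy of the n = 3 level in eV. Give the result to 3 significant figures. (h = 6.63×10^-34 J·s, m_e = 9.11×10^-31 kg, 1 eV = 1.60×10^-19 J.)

E_3 = 5.44 eV

For an infinite well E_n = n²h²/(8m_eL²), so E_1 = h²/(8m_eL²) = (6.63×10^-34)²/(8·9.11×10^-31·(7.90×10^-10 m)²) = 9.664×10^-20 J.
Then E_3 = 3²·E_1 = 9·9.664×10^-20 J = 8.698×10^-19 J.
Converting, E_3 = 8.698×10^-19 J / (1.60×10^-19 J/eV) = 5.44 eV.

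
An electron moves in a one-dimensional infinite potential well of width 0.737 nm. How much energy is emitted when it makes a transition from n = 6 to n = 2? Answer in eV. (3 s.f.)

|ΔE| = 22.2 eV

E_1 = h²/(8m_eL²) = 1.109×10^-19 J.
|ΔE| = |6² − 2²|·E_1 = 32·1.109×10^-19 J = 3.549×10^-18 J = 22.2 eV.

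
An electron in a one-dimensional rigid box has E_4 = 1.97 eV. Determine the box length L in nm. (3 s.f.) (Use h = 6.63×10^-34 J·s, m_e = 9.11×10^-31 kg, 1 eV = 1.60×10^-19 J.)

From E_n = n²h²/(8m_eL²), L = n·h/√(8m_eE_n).
E_4 = 1.97 eV = 3.152×10^-19 J, so L = 4·6.63×10^-34/√(8·9.11×10^-31·3.152×10^-19) = 1.75×10^-9 m = 1.75 nm.

L = 1.75 nm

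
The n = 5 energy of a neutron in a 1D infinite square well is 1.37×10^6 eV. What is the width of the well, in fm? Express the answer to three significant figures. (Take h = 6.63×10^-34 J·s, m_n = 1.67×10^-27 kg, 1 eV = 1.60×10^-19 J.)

L = 61.3 fm

From E_n = n²h²/(8m_nL²), L = n·h/√(8m_nE_n).
E_5 = 1.37×10^6 eV = 2.192×10^-13 J, so L = 5·6.63×10^-34/√(8·1.67×10^-27·2.192×10^-13) = 6.13×10^-14 m = 61.3 fm.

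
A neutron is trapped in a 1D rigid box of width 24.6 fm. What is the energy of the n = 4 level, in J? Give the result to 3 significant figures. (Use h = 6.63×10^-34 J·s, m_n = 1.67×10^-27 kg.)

For an infinite well E_n = n²h²/(8m_nL²), so E_1 = h²/(8m_nL²) = (6.63×10^-34)²/(8·1.67×10^-27·(2.46×10^-14 m)²) = 5.437×10^-14 J.
Then E_4 = 4²·E_1 = 16·5.437×10^-14 J = 8.70×10^-13 J.

E_4 = 8.70×10^-13 J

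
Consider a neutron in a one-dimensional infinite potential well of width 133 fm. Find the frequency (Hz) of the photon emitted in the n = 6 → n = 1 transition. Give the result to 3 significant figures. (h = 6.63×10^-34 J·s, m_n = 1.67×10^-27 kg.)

f = 9.82×10^19 Hz

E_1 = h²/(8m_nL²) = 1.860×10^-15 J and ΔE = (6² − 1²)E_1 = 6.510×10^-14 J.
f = ΔE/h = 6.510×10^-14/6.63×10^-34 = 9.82×10^19 Hz.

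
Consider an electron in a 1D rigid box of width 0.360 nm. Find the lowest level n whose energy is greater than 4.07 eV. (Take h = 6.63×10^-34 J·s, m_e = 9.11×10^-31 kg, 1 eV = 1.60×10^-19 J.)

E_1 = h²/(8m_eL²) = 4.654×10^-19 J = 2.909 eV.
Need n² > 4.07/2.909 = 1.399, i.e. n > 1.183.
The smallest integer satisfying this is n = 2.

n = 2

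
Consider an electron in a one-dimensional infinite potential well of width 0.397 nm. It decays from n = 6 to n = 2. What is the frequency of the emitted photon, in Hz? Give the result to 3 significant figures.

f = 1.85×10^16 Hz

E_1 = h²/(8m_eL²) = 3.823×10^-19 J and ΔE = (6² − 2²)E_1 = 1.223×10^-17 J.
f = ΔE/h = 1.223×10^-17/6.626×10^-34 = 1.85×10^16 Hz.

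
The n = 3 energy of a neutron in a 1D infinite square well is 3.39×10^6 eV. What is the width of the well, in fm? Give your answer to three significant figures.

From E_n = n²h²/(8m_nL²), L = n·h/√(8m_nE_n).
E_3 = 3.39×10^6 eV = 5.431×10^-13 J, so L = 3·6.626×10^-34/√(8·1.675×10^-27·5.431×10^-13) = 2.33×10^-14 m = 23.3 fm.

L = 23.3 fm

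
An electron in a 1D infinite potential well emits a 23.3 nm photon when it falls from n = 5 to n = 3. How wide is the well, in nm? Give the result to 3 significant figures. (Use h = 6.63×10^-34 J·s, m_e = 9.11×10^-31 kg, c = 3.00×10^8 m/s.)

The photon carries ΔE = hc/λ = 6.63×10^-34·3.00×10^8/2.33×10^-8 m = 8.536×10^-18 J.
Since ΔE = (5² − 3²)E_1, E_1 = 5.335×10^-19 J, and L = h/√(8m_eE_1) = 3.36×10^-10 m = 0.336 nm.

L = 0.336 nm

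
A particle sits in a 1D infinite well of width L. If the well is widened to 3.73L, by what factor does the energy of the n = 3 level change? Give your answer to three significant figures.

E_n ∝ 1/L², so the energy scales by 1/3.73² = 0.0719.

0.0719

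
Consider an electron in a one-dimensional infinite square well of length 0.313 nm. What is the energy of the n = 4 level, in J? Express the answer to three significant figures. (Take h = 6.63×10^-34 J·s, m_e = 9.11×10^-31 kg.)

E_4 = 9.85×10^-18 J

For an infinite well E_n = n²h²/(8m_eL²), so E_1 = h²/(8m_eL²) = (6.63×10^-34)²/(8·9.11×10^-31·(3.13×10^-10 m)²) = 6.156×10^-19 J.
Then E_4 = 4²·E_1 = 16·6.156×10^-19 J = 9.85×10^-18 J.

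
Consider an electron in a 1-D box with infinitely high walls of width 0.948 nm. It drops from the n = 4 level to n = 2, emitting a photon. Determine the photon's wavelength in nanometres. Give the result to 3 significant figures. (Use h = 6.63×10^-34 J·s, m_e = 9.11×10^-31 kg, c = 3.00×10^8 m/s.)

λ = 247 nm

E_1 = h²/(8m_eL²) = 6.711×10^-20 J, so ΔE = (4² − 2²)E_1 = 8.053×10^-19 J.
λ = hc/ΔE = (6.63×10^-34·3.00×10^8)/8.053×10^-19 = 2.47×10^-7 m = 247 nm.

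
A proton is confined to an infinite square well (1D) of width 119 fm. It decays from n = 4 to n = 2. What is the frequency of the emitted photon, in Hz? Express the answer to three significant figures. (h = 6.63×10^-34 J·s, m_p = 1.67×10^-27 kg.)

E_1 = h²/(8m_pL²) = 2.323×10^-15 J and ΔE = (4² − 2²)E_1 = 2.788×10^-14 J.
f = ΔE/h = 2.788×10^-14/6.63×10^-34 = 4.21×10^19 Hz.

f = 4.21×10^19 Hz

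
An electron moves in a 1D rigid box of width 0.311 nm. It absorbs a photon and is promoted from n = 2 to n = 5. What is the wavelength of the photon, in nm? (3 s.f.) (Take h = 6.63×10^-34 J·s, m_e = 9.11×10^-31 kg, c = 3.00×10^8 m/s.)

λ = 15.2 nm

E_1 = h²/(8m_eL²) = 6.236×10^-19 J, so ΔE = (5² − 2²)E_1 = 1.310×10^-17 J.
λ = hc/ΔE = (6.63×10^-34·3.00×10^8)/1.310×10^-17 = 1.52×10^-8 m = 15.2 nm.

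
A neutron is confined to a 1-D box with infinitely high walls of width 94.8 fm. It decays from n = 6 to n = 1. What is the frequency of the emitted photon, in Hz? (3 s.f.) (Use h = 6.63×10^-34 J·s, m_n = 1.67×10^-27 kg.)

f = 1.93×10^20 Hz

E_1 = h²/(8m_nL²) = 3.661×10^-15 J and ΔE = (6² − 1²)E_1 = 1.281×10^-13 J.
f = ΔE/h = 1.281×10^-13/6.63×10^-34 = 1.93×10^20 Hz.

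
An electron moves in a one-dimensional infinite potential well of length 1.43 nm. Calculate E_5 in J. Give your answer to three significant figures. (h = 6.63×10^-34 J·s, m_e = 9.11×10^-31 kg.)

E_5 = 7.37×10^-19 J

For an infinite well E_n = n²h²/(8m_eL²), so E_1 = h²/(8m_eL²) = (6.63×10^-34)²/(8·9.11×10^-31·(1.43×10^-9 m)²) = 2.949×10^-20 J.
Then E_5 = 5²·E_1 = 25·2.949×10^-20 J = 7.37×10^-19 J.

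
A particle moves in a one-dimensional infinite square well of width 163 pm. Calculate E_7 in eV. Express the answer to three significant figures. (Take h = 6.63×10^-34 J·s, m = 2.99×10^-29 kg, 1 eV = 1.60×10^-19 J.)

E_7 = 21.2 eV

For an infinite well E_n = n²h²/(8mL²), so E_1 = h²/(8mL²) = (6.63×10^-34)²/(8·2.99×10^-29·(1.63×10^-10 m)²) = 6.917×10^-20 J.
Then E_7 = 7²·E_1 = 49·6.917×10^-20 J = 3.389×10^-18 J.
Converting, E_7 = 3.389×10^-18 J / (1.60×10^-19 J/eV) = 21.2 eV.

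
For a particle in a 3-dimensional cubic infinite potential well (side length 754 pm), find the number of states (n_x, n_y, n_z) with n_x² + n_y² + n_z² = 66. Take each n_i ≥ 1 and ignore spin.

degeneracy = 12

The level has n_x² + n_y² + n_z² = 66. The ordered positive-integer solutions are (1, 1, 8), (1, 4, 7), (1, 7, 4), (1, 8, 1), (4, 1, 7), (4, 5, 5), (4, 7, 1), (5, 4, 5), (5, 5, 4), (7, 1, 4), (7, 4, 1), (8, 1, 1).
That gives 12 states.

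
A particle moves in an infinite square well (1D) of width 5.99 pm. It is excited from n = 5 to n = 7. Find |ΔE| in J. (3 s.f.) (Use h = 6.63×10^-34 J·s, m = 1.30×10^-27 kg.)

|ΔE| = 2.83×10^-17 J

E_1 = h²/(8mL²) = 1.178×10^-18 J.
|ΔE| = |5² − 7²|·E_1 = 24·1.178×10^-18 J = 2.83×10^-17 J.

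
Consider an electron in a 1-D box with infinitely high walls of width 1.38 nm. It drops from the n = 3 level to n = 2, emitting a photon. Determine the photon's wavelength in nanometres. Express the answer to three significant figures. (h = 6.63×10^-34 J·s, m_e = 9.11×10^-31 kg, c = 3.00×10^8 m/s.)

E_1 = h²/(8m_eL²) = 3.167×10^-20 J, so ΔE = (3² − 2²)E_1 = 1.584×10^-19 J.
λ = hc/ΔE = (6.63×10^-34·3.00×10^8)/1.584×10^-19 = 1.26×10^-6 m = 1.26×10^3 nm.

λ = 1.26×10^3 nm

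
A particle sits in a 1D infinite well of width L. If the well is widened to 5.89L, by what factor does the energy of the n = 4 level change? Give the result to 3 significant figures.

E_n ∝ 1/L², so the energy scales by 1/5.89² = 0.0288.

0.0288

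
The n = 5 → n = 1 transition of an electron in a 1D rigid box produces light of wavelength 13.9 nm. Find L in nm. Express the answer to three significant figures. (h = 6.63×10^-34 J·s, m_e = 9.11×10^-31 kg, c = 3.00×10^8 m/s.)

The photon carries ΔE = hc/λ = 6.63×10^-34·3.00×10^8/1.39×10^-8 m = 1.431×10^-17 J.
Since ΔE = (5² − 1²)E_1, E_1 = 5.962×10^-19 J, and L = h/√(8m_eE_1) = 3.18×10^-10 m = 0.318 nm.

L = 0.318 nm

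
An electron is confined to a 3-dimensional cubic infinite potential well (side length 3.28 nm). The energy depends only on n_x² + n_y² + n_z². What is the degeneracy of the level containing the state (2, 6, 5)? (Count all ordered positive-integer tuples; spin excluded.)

degeneracy = 6

The level has n_x² + n_y² + n_z² = 65. The ordered positive-integer solutions are (2, 5, 6), (2, 6, 5), (5, 2, 6), (5, 6, 2), (6, 2, 5), (6, 5, 2).
That gives 6 states.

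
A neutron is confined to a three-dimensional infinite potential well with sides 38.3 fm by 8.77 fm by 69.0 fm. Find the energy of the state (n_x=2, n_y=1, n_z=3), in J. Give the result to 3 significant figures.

For a 3D rectangular well E = (h²/8m_n)·Σ n_i²/L_i² = (6.626×10^-34)²/(8·1.675×10^-27) · [2²/(38.3 fm)² + 1²/(8.77 fm)² + 3²/(69.0 fm)²].
Evaluating gives E = 5.77×10^-13 J.

E = 5.77×10^-13 J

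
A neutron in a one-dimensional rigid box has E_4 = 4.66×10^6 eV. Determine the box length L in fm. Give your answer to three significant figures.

From E_n = n²h²/(8m_nL²), L = n·h/√(8m_nE_n).
E_4 = 4.66×10^6 eV = 7.465×10^-13 J, so L = 4·6.626×10^-34/√(8·1.675×10^-27·7.465×10^-13) = 2.65×10^-14 m = 26.5 fm.

L = 26.5 fm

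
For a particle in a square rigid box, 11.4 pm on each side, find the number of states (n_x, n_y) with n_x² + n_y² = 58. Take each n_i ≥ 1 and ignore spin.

degeneracy = 2

The level has n_x² + n_y² = 58. The ordered positive-integer solutions are (3, 7), (7, 3).
That gives 2 states.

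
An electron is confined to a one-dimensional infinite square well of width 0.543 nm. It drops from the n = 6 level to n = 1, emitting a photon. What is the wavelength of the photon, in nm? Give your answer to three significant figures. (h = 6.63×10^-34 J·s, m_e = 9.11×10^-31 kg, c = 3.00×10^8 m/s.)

λ = 27.8 nm

E_1 = h²/(8m_eL²) = 2.046×10^-19 J, so ΔE = (6² − 1²)E_1 = 7.161×10^-18 J.
λ = hc/ΔE = (6.63×10^-34·3.00×10^8)/7.161×10^-18 = 2.78×10^-8 m = 27.8 nm.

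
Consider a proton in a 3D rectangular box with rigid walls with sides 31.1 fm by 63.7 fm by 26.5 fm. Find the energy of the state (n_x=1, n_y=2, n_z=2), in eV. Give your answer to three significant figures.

E = 1.58×10^6 eV

For a 3D rectangular well E = (h²/8m_p)·Σ n_i²/L_i² = (6.626×10^-34)²/(8·1.673×10^-27) · [1²/(31.1 fm)² + 2²/(63.7 fm)² + 2²/(26.5 fm)²].
Evaluating gives E = 2.531×10^-13 J = 1.58×10^6 eV.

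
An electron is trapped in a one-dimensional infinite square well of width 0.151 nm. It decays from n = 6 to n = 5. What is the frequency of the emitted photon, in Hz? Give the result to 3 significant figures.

f = 4.39×10^16 Hz

E_1 = h²/(8m_eL²) = 2.642×10^-18 J and ΔE = (6² − 5²)E_1 = 2.906×10^-17 J.
f = ΔE/h = 2.906×10^-17/6.626×10^-34 = 4.39×10^16 Hz.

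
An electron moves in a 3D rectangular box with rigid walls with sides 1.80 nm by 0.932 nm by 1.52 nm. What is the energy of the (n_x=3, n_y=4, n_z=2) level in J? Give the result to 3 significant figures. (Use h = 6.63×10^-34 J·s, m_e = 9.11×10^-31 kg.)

E = 1.38×10^-18 J

For a 3D rectangular well E = (h²/8m_e)·Σ n_i²/L_i² = (6.63×10^-34)²/(8·9.11×10^-31) · [3²/(1.80 nm)² + 4²/(0.932 nm)² + 2²/(1.52 nm)²].
Evaluating gives E = 1.38×10^-18 J.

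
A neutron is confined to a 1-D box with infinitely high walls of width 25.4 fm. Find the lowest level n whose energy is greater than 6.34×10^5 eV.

n = 2

E_1 = h²/(8m_nL²) = 5.078×10^-14 J = 3.170×10^5 eV.
Need n² > 6.34×10^5/3.170×10^5 = 2.000, i.e. n > 1.414.
The smallest integer satisfying this is n = 2.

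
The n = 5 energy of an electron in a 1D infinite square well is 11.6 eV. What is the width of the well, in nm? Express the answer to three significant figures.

From E_n = n²h²/(8m_eL²), L = n·h/√(8m_eE_n).
E_5 = 11.6 eV = 1.858×10^-18 J, so L = 5·6.626×10^-34/√(8·9.109×10^-31·1.858×10^-18) = 9.00×10^-10 m = 0.900 nm.

L = 0.900 nm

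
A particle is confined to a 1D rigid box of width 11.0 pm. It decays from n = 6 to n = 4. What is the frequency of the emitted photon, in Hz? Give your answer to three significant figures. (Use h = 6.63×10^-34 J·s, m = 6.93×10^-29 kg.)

E_1 = h²/(8mL²) = 6.553×10^-18 J and ΔE = (6² − 4²)E_1 = 1.311×10^-16 J.
f = ΔE/h = 1.311×10^-16/6.63×10^-34 = 1.98×10^17 Hz.

f = 1.98×10^17 Hz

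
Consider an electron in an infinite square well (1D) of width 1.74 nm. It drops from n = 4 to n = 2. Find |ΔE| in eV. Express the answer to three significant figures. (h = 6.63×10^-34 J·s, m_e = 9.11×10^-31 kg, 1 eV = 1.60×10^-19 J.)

E_1 = h²/(8m_eL²) = 1.992×10^-20 J.
|ΔE| = |4² − 2²|·E_1 = 12·1.992×10^-20 J = 2.390×10^-19 J = 1.49 eV.

|ΔE| = 1.49 eV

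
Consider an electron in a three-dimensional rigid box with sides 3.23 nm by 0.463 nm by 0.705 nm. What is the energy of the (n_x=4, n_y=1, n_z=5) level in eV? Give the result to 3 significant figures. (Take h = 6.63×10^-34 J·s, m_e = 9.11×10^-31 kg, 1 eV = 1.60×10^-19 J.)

For a 3D rectangular well E = (h²/8m_e)·Σ n_i²/L_i² = (6.63×10^-34)²/(8·9.11×10^-31) · [4²/(3.23 nm)² + 1²/(0.463 nm)² + 5²/(0.705 nm)²].
Evaluating gives E = 3.408×10^-18 J = 21.3 eV.

E = 21.3 eV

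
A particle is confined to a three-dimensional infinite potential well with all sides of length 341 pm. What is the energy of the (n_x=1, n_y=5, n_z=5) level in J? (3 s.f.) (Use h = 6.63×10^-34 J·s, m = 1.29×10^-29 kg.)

E = 1.87×10^-18 J

For a 3D rectangular well E = (h²/8m)·Σ n_i²/L_i² = (6.63×10^-34)²/(8·1.29×10^-29) · [1²/(341 pm)² + 5²/(341 pm)² + 5²/(341 pm)²].
Evaluating gives E = 1.87×10^-18 J.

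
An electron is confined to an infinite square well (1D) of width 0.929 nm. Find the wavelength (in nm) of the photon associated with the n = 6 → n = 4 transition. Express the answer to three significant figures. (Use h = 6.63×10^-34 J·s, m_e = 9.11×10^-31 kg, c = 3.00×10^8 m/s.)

λ = 142 nm

E_1 = h²/(8m_eL²) = 6.989×10^-20 J, so ΔE = (6² − 4²)E_1 = 1.398×10^-18 J.
λ = hc/ΔE = (6.63×10^-34·3.00×10^8)/1.398×10^-18 = 1.42×10^-7 m = 142 nm.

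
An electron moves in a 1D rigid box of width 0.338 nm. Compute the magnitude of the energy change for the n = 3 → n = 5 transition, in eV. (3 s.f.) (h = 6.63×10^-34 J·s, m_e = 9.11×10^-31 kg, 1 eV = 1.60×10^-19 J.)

E_1 = h²/(8m_eL²) = 5.279×10^-19 J.
|ΔE| = |3² − 5²|·E_1 = 16·5.279×10^-19 J = 8.446×10^-18 J = 52.8 eV.

|ΔE| = 52.8 eV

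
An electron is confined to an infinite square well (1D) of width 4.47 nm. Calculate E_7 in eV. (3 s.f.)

For an infinite well E_n = n²h²/(8m_eL²), so E_1 = h²/(8m_eL²) = (6.626×10^-34)²/(8·9.109×10^-31·(4.47×10^-9 m)²) = 3.015×10^-21 J.
Then E_7 = 7²·E_1 = 49·3.015×10^-21 J = 1.477×10^-19 J.
Converting, E_7 = 1.477×10^-19 J / (1.602×10^-19 J/eV) = 0.922 eV.

E_7 = 0.922 eV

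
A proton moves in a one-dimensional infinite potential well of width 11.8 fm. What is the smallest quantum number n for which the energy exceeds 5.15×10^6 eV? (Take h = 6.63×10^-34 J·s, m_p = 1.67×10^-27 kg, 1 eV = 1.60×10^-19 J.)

n = 2

E_1 = h²/(8m_pL²) = 2.363×10^-13 J = 1.477×10^6 eV.
Need n² > 5.15×10^6/1.477×10^6 = 3.487, i.e. n > 1.867.
The smallest integer satisfying this is n = 2.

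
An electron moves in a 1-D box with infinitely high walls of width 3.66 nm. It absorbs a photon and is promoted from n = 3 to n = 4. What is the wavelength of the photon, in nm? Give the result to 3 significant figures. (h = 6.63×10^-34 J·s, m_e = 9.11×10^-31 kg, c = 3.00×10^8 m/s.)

λ = 6.31×10^3 nm

E_1 = h²/(8m_eL²) = 4.503×10^-21 J, so ΔE = (4² − 3²)E_1 = 3.152×10^-20 J.
λ = hc/ΔE = (6.63×10^-34·3.00×10^8)/3.152×10^-20 = 6.31×10^-6 m = 6.31×10^3 nm.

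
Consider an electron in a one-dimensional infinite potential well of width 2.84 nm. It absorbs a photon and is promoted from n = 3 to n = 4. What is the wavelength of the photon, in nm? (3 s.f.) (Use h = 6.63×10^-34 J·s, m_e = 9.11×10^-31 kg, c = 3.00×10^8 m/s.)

E_1 = h²/(8m_eL²) = 7.478×10^-21 J, so ΔE = (4² − 3²)E_1 = 5.235×10^-20 J.
λ = hc/ΔE = (6.63×10^-34·3.00×10^8)/5.235×10^-20 = 3.80×10^-6 m = 3.80×10^3 nm.

λ = 3.80×10^3 nm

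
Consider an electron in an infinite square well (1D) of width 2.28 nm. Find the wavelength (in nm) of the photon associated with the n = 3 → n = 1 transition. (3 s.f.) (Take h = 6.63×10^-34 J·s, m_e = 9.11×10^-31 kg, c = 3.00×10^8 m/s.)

E_1 = h²/(8m_eL²) = 1.160×10^-20 J, so ΔE = (3² − 1²)E_1 = 9.280×10^-20 J.
λ = hc/ΔE = (6.63×10^-34·3.00×10^8)/9.280×10^-20 = 2.14×10^-6 m = 2.14×10^3 nm.

λ = 2.14×10^3 nm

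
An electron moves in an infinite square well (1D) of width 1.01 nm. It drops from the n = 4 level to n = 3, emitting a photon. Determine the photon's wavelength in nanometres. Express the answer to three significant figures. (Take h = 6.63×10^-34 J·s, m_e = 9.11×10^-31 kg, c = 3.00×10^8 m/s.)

E_1 = h²/(8m_eL²) = 5.913×10^-20 J, so ΔE = (4² − 3²)E_1 = 4.139×10^-19 J.
λ = hc/ΔE = (6.63×10^-34·3.00×10^8)/4.139×10^-19 = 4.81×10^-7 m = 481 nm.

λ = 481 nm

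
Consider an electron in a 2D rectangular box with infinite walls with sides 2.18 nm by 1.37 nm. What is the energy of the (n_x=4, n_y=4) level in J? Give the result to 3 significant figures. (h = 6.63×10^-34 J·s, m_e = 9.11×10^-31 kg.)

E = 7.17×10^-19 J

For a 2D rectangular well E = (h²/8m_e)·Σ n_i²/L_i² = (6.63×10^-34)²/(8·9.11×10^-31) · [4²/(2.18 nm)² + 4²/(1.37 nm)²].
Evaluating gives E = 7.17×10^-19 J.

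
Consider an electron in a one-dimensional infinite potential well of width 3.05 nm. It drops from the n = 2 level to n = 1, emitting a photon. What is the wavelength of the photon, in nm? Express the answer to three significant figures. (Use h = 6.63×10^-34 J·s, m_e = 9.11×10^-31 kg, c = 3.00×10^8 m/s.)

E_1 = h²/(8m_eL²) = 6.484×10^-21 J, so ΔE = (2² − 1²)E_1 = 1.945×10^-20 J.
λ = hc/ΔE = (6.63×10^-34·3.00×10^8)/1.945×10^-20 = 1.02×10^-5 m = 1.02×10^4 nm.

λ = 1.02×10^4 nm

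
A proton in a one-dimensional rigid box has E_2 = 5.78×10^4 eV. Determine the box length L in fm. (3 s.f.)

L = 119 fm

From E_n = n²h²/(8m_pL²), L = n·h/√(8m_pE_n).
E_2 = 5.78×10^4 eV = 9.260×10^-15 J, so L = 2·6.626×10^-34/√(8·1.673×10^-27·9.260×10^-15) = 1.19×10^-13 m = 119 fm.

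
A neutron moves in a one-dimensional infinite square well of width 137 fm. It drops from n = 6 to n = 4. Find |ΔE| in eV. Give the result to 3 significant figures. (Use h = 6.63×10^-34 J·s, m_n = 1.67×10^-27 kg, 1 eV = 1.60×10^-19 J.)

E_1 = h²/(8m_nL²) = 1.753×10^-15 J.
|ΔE| = |6² − 4²|·E_1 = 20·1.753×10^-15 J = 3.506×10^-14 J = 2.19×10^5 eV.

|ΔE| = 2.19×10^5 eV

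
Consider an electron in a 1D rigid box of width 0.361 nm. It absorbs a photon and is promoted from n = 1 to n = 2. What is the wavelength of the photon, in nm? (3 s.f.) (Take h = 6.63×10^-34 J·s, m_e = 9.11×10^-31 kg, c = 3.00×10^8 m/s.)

E_1 = h²/(8m_eL²) = 4.628×10^-19 J, so ΔE = (2² − 1²)E_1 = 1.388×10^-18 J.
λ = hc/ΔE = (6.63×10^-34·3.00×10^8)/1.388×10^-18 = 1.43×10^-7 m = 143 nm.

λ = 143 nm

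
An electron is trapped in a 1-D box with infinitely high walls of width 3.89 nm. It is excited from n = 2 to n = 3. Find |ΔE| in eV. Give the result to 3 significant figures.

|ΔE| = 0.124 eV

E_1 = h²/(8m_eL²) = 3.981×10^-21 J.
|ΔE| = |2² − 3²|·E_1 = 5·3.981×10^-21 J = 1.991×10^-20 J = 0.124 eV.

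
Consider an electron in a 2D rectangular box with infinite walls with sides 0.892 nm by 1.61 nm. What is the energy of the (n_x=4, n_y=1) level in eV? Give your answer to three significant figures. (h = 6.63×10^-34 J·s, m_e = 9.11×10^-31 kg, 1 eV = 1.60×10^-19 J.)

E = 7.73 eV

For a 2D rectangular well E = (h²/8m_e)·Σ n_i²/L_i² = (6.63×10^-34)²/(8·9.11×10^-31) · [4²/(0.892 nm)² + 1²/(1.61 nm)²].
Evaluating gives E = 1.236×10^-18 J = 7.73 eV.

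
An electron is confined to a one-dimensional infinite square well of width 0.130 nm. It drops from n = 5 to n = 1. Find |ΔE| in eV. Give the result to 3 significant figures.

|ΔE| = 534 eV

E_1 = h²/(8m_eL²) = 3.565×10^-18 J.
|ΔE| = |5² − 1²|·E_1 = 24·3.565×10^-18 J = 8.556×10^-17 J = 534 eV.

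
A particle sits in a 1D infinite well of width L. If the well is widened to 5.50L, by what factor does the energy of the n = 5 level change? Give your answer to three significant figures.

0.0331

E_n ∝ 1/L², so the energy scales by 1/5.50² = 0.0331.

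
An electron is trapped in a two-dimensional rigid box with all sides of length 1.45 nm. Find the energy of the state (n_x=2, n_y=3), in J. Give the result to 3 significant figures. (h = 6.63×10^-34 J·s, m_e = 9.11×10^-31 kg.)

For a 2D rectangular well E = (h²/8m_e)·Σ n_i²/L_i² = (6.63×10^-34)²/(8·9.11×10^-31) · [2²/(1.45 nm)² + 3²/(1.45 nm)²].
Evaluating gives E = 3.73×10^-19 J.

E = 3.73×10^-19 J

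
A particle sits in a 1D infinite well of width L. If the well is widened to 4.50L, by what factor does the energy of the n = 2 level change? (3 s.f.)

0.0494

E_n ∝ 1/L², so the energy scales by 1/4.50² = 0.0494.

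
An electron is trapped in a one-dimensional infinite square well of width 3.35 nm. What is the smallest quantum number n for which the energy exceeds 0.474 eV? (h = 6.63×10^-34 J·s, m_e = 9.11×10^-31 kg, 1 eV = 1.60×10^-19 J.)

n = 4

E_1 = h²/(8m_eL²) = 5.374×10^-21 J = 0.03359 eV.
Need n² > 0.474/0.03359 = 14.11, i.e. n > 3.756.
The smallest integer satisfying this is n = 4.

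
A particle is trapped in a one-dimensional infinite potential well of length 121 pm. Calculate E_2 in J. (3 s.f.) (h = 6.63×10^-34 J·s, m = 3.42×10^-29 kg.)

E_2 = 4.39×10^-19 J

For an infinite well E_n = n²h²/(8mL²), so E_1 = h²/(8mL²) = (6.63×10^-34)²/(8·3.42×10^-29·(1.21×10^-10 m)²) = 1.097×10^-19 J.
Then E_2 = 2²·E_1 = 4·1.097×10^-19 J = 4.39×10^-19 J.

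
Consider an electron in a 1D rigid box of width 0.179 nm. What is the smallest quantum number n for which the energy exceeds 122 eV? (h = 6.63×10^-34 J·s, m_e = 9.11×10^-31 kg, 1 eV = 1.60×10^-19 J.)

E_1 = h²/(8m_eL²) = 1.882×10^-18 J = 11.76 eV.
Need n² > 122/11.76 = 10.37, i.e. n > 3.220.
The smallest integer satisfying this is n = 4.

n = 4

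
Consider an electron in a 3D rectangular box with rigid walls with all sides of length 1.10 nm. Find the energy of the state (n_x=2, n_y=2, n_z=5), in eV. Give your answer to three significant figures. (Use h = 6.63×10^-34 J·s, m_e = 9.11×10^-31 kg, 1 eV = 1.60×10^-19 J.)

E = 10.3 eV

For a 3D rectangular well E = (h²/8m_e)·Σ n_i²/L_i² = (6.63×10^-34)²/(8·9.11×10^-31) · [2²/(1.10 nm)² + 2²/(1.10 nm)² + 5²/(1.10 nm)²].
Evaluating gives E = 1.645×10^-18 J = 10.3 eV.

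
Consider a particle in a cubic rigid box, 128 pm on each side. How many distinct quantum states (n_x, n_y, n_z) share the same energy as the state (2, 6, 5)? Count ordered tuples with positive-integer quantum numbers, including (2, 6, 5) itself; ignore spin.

degeneracy = 6

The level has n_x² + n_y² + n_z² = 65. The ordered positive-integer solutions are (2, 5, 6), (2, 6, 5), (5, 2, 6), (5, 6, 2), (6, 2, 5), (6, 5, 2).
That gives 6 states.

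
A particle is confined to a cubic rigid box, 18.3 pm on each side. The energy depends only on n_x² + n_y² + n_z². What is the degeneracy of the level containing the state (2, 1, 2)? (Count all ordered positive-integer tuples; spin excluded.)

The level has n_x² + n_y² + n_z² = 9. The ordered positive-integer solutions are (1, 2, 2), (2, 1, 2), (2, 2, 1).
That gives 3 states.

degeneracy = 3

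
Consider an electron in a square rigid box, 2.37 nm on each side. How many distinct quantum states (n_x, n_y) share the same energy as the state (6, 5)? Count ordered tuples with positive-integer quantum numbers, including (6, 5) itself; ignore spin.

The level has n_x² + n_y² = 61. The ordered positive-integer solutions are (5, 6), (6, 5).
That gives 2 states.

degeneracy = 2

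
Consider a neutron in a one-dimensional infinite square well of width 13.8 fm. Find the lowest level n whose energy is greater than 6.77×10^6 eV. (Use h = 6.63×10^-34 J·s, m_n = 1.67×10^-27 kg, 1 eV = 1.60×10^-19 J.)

n = 3

E_1 = h²/(8m_nL²) = 1.728×10^-13 J = 1.080×10^6 eV.
Need n² > 6.77×10^6/1.080×10^6 = 6.269, i.e. n > 2.504.
The smallest integer satisfying this is n = 3.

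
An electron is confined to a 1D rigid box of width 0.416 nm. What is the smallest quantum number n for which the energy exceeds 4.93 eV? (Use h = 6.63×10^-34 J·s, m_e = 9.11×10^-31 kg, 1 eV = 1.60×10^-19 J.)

n = 2

E_1 = h²/(8m_eL²) = 3.485×10^-19 J = 2.178 eV.
Need n² > 4.93/2.178 = 2.264, i.e. n > 1.505.
The smallest integer satisfying this is n = 2.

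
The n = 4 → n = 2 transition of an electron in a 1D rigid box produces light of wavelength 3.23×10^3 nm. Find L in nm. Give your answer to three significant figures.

The photon carries ΔE = hc/λ = 6.626×10^-34·2.998×10^8/3.23×10^-6 m = 6.150×10^-20 J.
Since ΔE = (4² − 2²)E_1, E_1 = 5.125×10^-21 J, and L = h/√(8m_eE_1) = 3.43×10^-9 m = 3.43 nm.

L = 3.43 nm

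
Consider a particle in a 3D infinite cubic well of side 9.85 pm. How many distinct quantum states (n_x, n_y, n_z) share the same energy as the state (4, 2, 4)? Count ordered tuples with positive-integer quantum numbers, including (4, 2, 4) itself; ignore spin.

The level has n_x² + n_y² + n_z² = 36. The ordered positive-integer solutions are (2, 4, 4), (4, 2, 4), (4, 4, 2).
That gives 3 states.

degeneracy = 3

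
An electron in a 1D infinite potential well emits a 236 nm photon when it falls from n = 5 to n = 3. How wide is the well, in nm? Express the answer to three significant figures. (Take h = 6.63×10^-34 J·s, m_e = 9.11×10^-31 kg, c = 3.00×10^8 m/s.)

L = 1.07 nm

The photon carries ΔE = hc/λ = 6.63×10^-34·3.00×10^8/2.36×10^-7 m = 8.428×10^-19 J.
Since ΔE = (5² − 3²)E_1, E_1 = 5.267×10^-20 J, and L = h/√(8m_eE_1) = 1.07×10^-9 m = 1.07 nm.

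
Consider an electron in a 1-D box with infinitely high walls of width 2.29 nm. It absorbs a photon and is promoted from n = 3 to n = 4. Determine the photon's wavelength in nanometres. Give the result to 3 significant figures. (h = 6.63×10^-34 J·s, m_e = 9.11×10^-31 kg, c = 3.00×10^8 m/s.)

E_1 = h²/(8m_eL²) = 1.150×10^-20 J, so ΔE = (4² − 3²)E_1 = 8.050×10^-20 J.
λ = hc/ΔE = (6.63×10^-34·3.00×10^8)/8.050×10^-20 = 2.47×10^-6 m = 2.47×10^3 nm.

λ = 2.47×10^3 nm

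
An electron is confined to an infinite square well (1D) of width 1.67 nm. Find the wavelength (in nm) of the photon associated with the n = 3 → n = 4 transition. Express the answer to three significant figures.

λ = 1.31×10^3 nm

E_1 = h²/(8m_eL²) = 2.160×10^-20 J, so ΔE = (4² − 3²)E_1 = 1.512×10^-19 J.
λ = hc/ΔE = (6.626×10^-34·2.998×10^8)/1.512×10^-19 = 1.31×10^-6 m = 1.31×10^3 nm.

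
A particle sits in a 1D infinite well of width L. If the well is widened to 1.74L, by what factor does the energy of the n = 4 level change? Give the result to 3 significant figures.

E_n ∝ 1/L², so the energy scales by 1/1.74² = 0.330.

0.330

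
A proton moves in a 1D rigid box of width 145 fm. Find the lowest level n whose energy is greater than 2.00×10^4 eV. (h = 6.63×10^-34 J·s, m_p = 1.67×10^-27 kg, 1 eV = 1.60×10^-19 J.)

n = 2

E_1 = h²/(8m_pL²) = 1.565×10^-15 J = 9781 eV.
Need n² > 2.00×10^4/9781 = 2.045, i.e. n > 1.430.
The smallest integer satisfying this is n = 2.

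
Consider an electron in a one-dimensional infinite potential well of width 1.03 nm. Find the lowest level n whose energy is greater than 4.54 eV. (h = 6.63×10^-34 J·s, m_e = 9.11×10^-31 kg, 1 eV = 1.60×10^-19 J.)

n = 4

E_1 = h²/(8m_eL²) = 5.685×10^-20 J = 0.3553 eV.
Need n² > 4.54/0.3553 = 12.78, i.e. n > 3.575.
The smallest integer satisfying this is n = 4.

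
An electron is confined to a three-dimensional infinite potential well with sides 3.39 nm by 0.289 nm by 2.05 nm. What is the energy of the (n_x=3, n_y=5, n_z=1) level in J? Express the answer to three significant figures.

For a 3D rectangular well E = (h²/8m_e)·Σ n_i²/L_i² = (6.626×10^-34)²/(8·9.109×10^-31) · [3²/(3.39 nm)² + 5²/(0.289 nm)² + 1²/(2.05 nm)²].
Evaluating gives E = 1.81×10^-17 J.

E = 1.81×10^-17 J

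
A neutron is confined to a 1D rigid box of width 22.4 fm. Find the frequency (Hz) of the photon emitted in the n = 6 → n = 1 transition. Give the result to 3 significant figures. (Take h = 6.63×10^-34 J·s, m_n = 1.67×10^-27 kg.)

E_1 = h²/(8m_nL²) = 6.557×10^-14 J and ΔE = (6² − 1²)E_1 = 2.295×10^-12 J.
f = ΔE/h = 2.295×10^-12/6.63×10^-34 = 3.46×10^21 Hz.

f = 3.46×10^21 Hz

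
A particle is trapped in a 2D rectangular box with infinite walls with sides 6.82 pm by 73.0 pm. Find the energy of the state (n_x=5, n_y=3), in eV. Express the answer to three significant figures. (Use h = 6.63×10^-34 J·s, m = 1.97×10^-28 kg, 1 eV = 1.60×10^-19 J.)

E = 940 eV

For a 2D rectangular well E = (h²/8m)·Σ n_i²/L_i² = (6.63×10^-34)²/(8·1.97×10^-28) · [5²/(6.82 pm)² + 3²/(73.0 pm)²].
Evaluating gives E = 1.504×10^-16 J = 940 eV.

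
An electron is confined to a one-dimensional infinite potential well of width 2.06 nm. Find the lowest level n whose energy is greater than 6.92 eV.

n = 9

E_1 = h²/(8m_eL²) = 1.420×10^-20 J = 0.08864 eV.
Need n² > 6.92/0.08864 = 78.07, i.e. n > 8.836.
The smallest integer satisfying this is n = 9.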